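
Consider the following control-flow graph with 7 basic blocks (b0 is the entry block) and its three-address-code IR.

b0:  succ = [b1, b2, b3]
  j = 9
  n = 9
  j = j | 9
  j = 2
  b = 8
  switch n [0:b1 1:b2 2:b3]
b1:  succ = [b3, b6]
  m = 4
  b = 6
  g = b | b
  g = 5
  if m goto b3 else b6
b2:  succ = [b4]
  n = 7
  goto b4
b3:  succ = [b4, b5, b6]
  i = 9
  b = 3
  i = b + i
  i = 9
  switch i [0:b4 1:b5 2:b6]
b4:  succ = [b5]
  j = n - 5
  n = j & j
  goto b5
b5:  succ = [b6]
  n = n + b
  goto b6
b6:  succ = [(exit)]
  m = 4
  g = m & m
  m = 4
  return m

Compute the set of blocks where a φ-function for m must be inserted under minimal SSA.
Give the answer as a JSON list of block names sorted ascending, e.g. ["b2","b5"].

idom tree: b1←b0 b2←b0 b3←b0 b4←b0 b5←b0 b6←b0
Dom at joins:
  b3: preds {b0,b1}: {b0} ∩ {b0,b1} = {b0}; idom=b0
  b4: preds {b2,b3}: {b0,b2} ∩ {b0,b3} = {b0}; idom=b0
  b5: preds {b3,b4}: {b0,b3} ∩ {b0,b4} = {b0}; idom=b0
  b6: preds {b1,b3,b5}: {b0,b1} ∩ {b0,b3} ∩ {b0,b5} = {b0}; idom=b0

Frontier:
  b3←b0: walk · to b0
  b3←b1: walk b1 to b0
  b4←b2: walk b2 to b0
  b4←b3: walk b3 to b0
  b5←b3: walk b3 to b0
  b5←b4: walk b4 to b0
  b6←b1: walk b1 to b0
  b6←b3: walk b3 to b0
  b6←b5: walk b5 to b0
  DF(b0)=∅
  DF(b1)={b3,b6}
  DF(b2)={b4}
  DF(b3)={b4,b5,b6}
  DF(b4)={b5}
  DF(b5)={b6}
  DF(b6)=∅

φ for m: defs {b1,b6}
  DF⁺ = {b3,b4,b5,b6}

Answer: ["b3", "b4", "b5", "b6"]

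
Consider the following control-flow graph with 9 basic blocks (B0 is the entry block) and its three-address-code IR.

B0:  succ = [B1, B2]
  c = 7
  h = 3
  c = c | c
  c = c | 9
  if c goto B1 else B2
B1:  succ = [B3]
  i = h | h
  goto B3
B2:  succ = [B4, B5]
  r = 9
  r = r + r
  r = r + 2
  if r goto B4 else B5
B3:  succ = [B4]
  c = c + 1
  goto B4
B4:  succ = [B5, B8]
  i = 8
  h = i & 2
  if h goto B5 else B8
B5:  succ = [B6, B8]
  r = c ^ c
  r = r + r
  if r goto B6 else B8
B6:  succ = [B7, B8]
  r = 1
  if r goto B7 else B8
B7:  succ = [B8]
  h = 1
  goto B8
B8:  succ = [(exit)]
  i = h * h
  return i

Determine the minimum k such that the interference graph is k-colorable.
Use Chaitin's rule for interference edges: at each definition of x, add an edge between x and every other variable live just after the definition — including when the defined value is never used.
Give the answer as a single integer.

Answer: 3

Working:
Per-block:
  B0: def={c,h} ue=∅
  B1: def={i} ue={h}
  B2: def={r} ue=∅
  B3: def={c} ue={c}
  B4: def={h,i} ue=∅
  B5: def={r} ue={c}
  B6: def={r} ue=∅
  B7: def={h} ue=∅
  B8: def={i} ue={h}

Backward fixpoint:
  B0 li=∅ lo={c,h}
  B1 li={c,h} lo={c}
  B2 li={c,h} lo={c,h}
  B3 li={c} lo={c}
  B4 li={c} lo={c,h}
  B5 li={c,h} lo={h}
  B6 li={h} lo={h}
  B7 li=∅ lo={h}
  B8 li={h} lo=∅

Conflict graph:
  c: {h,i,r}
  h: {c,r}
  i: {c}
  r: {c,h}

Registers:
  {c,h,r} pairwise interfere (3-clique) ⇒ χ ≥ 3
  3-colouring: R0={c}  R1={h,i}  R2={r}
  χ = 3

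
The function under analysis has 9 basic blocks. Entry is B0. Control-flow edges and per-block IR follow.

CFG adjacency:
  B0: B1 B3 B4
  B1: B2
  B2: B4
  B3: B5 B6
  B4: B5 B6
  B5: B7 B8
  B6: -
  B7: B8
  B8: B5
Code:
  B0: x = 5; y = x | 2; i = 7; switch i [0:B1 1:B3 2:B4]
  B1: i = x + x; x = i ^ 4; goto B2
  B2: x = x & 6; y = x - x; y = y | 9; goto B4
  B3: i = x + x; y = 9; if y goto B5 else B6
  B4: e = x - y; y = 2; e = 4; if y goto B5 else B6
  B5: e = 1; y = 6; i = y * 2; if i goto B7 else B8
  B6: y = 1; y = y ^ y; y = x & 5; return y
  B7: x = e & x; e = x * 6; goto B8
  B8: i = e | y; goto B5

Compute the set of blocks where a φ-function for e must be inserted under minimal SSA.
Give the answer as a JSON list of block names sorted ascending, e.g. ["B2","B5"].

idom tree: B1←B0 B2←B1 B3←B0 B4←B0 B5←B0 B6←B0 B7←B5 B8←B5
Dom at joins:
  B4: preds {B0,B2}: {B0} ∩ {B0,B1,B2} = {B0}; idom=B0
  B5: preds {B3,B4,B8}: {B0,B3} ∩ {B0,B4} ∩ {B0,B5,B8} = {B0}; idom=B0
  B6: preds {B3,B4}: {B0,B3} ∩ {B0,B4} = {B0}; idom=B0
  B8: preds {B5,B7}: {B0,B5} ∩ {B0,B5,B7} = {B0,B5}; idom=B5

DF walk-up:
  B4←B0: walk · to B0
  B4←B2: walk B2→B1 to B0
  B5←B3: walk B3 to B0
  B5←B4: walk B4 to B0
  B5←B8: walk B8→B5 to B0
  B6←B3: walk B3 to B0
  B6←B4: walk B4 to B0
  B8←B5: walk · to B5
  B8←B7: walk B7 to B5
  B0: DF=∅
  B1: DF={B4}
  B2: DF={B4}
  B3: DF={B5,B6}
  B4: DF={B5,B6}
  B5: DF={B5}
  B6: DF=∅
  B7: DF={B8}
  B8: DF={B5}

φ for e: defs {B4,B5,B7}
  DF⁺ = {B5,B6,B8}

Answer: ["B5", "B6", "B8"]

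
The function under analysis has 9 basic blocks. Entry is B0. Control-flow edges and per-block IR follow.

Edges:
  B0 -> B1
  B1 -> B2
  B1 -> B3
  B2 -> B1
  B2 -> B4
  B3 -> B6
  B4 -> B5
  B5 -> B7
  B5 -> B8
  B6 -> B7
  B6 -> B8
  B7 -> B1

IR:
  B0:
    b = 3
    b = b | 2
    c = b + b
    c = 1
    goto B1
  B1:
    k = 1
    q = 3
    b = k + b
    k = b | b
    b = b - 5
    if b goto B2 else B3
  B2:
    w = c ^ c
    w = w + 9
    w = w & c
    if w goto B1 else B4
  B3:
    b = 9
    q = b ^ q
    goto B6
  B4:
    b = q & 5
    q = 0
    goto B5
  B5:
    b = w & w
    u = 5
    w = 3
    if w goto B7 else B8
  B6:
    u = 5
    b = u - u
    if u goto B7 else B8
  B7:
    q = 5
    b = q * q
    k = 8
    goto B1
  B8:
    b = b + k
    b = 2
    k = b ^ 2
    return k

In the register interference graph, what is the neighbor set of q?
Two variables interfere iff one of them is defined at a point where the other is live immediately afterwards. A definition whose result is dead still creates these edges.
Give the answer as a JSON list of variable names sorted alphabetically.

Answer: ["b", "c", "k", "w"]

Working:
def/use:
  B0: def={b,c} ue=∅
  B1: def={b,k,q} ue={b}
  B2: def={w} ue={c}
  B3: def={b,q} ue={q}
  B4: def={b,q} ue={q}
  B5: def={b,u,w} ue={w}
  B6: def={b,u} ue=∅
  B7: def={b,k,q} ue=∅
  B8: def={b,k} ue={b,k}

Live sets:
  B0: in=∅ out={b,c}
  B1: in={b,c} out={b,c,k,q}
  B2: in={b,c,k,q} out={b,c,k,q,w}
  B3: in={c,k,q} out={c,k}
  B4: in={c,k,q,w} out={c,k,w}
  B5: in={c,k,w} out={b,c,k}
  B6: in={c,k} out={b,c,k}
  B7: in={c} out={b,c}
  B8: in={b,k} out=∅

Conflict graph:
  b — {c,k,q,u,w}
  c — {b,k,q,u,w}
  k — {b,c,q,u,w}
  q — {b,c,k,w}
  u — {b,c,k}
  w — {b,c,k,q}

N(q) = ["b", "c", "k", "w"]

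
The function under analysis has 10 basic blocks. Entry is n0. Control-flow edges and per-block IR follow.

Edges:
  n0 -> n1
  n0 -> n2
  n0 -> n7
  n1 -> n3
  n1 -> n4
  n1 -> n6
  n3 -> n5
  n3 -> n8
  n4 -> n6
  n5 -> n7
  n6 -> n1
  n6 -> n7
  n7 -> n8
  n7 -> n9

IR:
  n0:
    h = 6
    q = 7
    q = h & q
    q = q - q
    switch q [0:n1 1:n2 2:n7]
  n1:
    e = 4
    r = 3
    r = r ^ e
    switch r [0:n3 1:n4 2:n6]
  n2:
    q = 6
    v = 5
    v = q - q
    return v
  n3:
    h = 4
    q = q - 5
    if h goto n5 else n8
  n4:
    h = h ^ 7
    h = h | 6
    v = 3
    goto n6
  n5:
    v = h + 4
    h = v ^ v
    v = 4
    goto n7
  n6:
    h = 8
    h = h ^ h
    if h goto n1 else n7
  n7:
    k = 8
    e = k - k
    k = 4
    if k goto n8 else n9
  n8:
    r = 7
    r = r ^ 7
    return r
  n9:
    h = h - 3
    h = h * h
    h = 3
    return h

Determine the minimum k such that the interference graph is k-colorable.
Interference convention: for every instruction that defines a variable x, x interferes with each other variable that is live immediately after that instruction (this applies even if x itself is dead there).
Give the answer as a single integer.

Answer: 4

Analysis:
Block summaries:
  n0: def={h,q} ue=∅
  n1: def={e,r} ue=∅
  n2: def={q,v} ue=∅
  n3: def={h,q} ue={q}
  n4: def={h,v} ue={h}
  n5: def={h,v} ue={h}
  n6: def={h} ue=∅
  n7: def={e,k} ue=∅
  n8: def={r} ue=∅
  n9: def={h} ue={h}

Backward fixpoint:
  live n0: ∅→{h,q}
  live n1: {h,q}→{h,q}
  live n2: ∅→∅
  live n3: {q}→{h}
  live n4: {h,q}→{q}
  live n5: {h}→{h}
  live n6: {q}→{h,q}
  live n7: {h}→{h}
  live n8: ∅→∅
  live n9: {h}→∅

Conflict graph:
  e — {h,q,r}
  h — {e,k,q,r,v}
  k — {h}
  q — {e,h,r,v}
  r — {e,h,q}
  v — {h,q}

Colouring:
  clique {e,h,q,r} ⇒ need ≥ 4
  4-colouring: r0={h}  r1={k,q}  r2={e,v}  r3={r}
  χ = 4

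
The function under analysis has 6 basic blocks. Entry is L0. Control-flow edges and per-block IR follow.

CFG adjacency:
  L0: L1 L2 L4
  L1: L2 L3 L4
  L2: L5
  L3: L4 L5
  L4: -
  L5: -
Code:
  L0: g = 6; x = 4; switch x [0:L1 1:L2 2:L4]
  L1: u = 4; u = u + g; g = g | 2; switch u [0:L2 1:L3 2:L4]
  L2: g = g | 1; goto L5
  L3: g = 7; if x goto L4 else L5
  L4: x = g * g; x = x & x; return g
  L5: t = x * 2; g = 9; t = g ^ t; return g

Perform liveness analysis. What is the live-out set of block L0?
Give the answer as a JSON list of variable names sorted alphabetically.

Per-block:
  L0 def {g,x} use ∅
  L1 def {g,u} use {g}
  L2 def {g} use {g}
  L3 def {g} use {x}
  L4 def {x} use {g}
  L5 def {g,t} use {x}

Live sets:
  L0 li=∅ lo={g,x}
  L1 li={g,x} lo={g,x}
  L2 li={g,x} lo={x}
  L3 li={x} lo={g,x}
  L4 li={g} lo=∅
  L5 li={x} lo=∅

live-out(L0) = ["g", "x"]

Answer: ["g", "x"]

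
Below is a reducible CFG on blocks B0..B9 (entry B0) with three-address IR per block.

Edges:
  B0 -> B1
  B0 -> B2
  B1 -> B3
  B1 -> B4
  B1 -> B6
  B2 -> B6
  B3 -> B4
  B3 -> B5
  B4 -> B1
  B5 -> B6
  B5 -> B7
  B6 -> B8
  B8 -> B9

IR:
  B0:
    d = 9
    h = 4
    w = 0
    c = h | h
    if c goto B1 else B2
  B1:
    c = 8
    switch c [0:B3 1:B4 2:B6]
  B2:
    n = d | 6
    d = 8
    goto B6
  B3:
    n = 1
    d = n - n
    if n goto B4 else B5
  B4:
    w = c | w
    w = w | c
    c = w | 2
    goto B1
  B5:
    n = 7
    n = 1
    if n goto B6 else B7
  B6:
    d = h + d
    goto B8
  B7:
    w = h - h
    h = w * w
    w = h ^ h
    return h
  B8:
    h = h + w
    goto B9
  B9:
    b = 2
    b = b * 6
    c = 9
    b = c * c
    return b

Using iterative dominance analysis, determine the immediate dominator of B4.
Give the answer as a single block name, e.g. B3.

Answer: B1

Analysis:
idom tree: B1←B0 B2←B0 B3←B1 B4←B1 B5←B3 B6←B0 B7←B5 B8←B6 B9←B8
Dom∩ at merges:
  B1: preds {B0,B4}: {B0} ∩ {B0,B1,B4} = {B0}; idom=B0
  B4: preds {B1,B3}: {B0,B1} ∩ {B0,B1,B3} = {B0,B1}; idom=B1
  B6: preds {B1,B2,B5}: {B0,B1} ∩ {B0,B2} ∩ {B0,B1,B3,B5} = {B0}; idom=B0

idom(B4) = B1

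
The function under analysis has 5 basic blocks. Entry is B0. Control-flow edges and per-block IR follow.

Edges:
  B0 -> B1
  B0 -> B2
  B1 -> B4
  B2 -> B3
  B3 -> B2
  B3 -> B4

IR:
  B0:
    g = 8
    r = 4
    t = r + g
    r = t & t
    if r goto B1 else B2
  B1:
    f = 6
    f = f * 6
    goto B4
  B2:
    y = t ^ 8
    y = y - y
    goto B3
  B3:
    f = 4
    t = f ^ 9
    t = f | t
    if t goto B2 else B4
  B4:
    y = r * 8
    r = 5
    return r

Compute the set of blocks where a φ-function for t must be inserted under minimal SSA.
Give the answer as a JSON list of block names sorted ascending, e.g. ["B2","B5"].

idom tree: B1←B0 B2←B0 B3←B2 B4←B0
Dom∩ at merges:
  B2: preds {B0,B3}: {B0} ∩ {B0,B2,B3} = {B0}; idom=B0
  B4: preds {B1,B3}: {B0,B1} ∩ {B0,B2,B3} = {B0}; idom=B0

DF derivation:
  join B2 pred B0: · stop@B0
  join B2 pred B3: B3→B2 stop@B0
  join B4 pred B1: B1 stop@B0
  join B4 pred B3: B3→B2 stop@B0
  B0 → ∅
  B1 → {B4}
  B2 → {B2,B4}
  B3 → {B2,B4}
  B4 → ∅

φ for t: defs {B0,B3}
  DF⁺ = {B2,B4}

Answer: ["B2", "B4"]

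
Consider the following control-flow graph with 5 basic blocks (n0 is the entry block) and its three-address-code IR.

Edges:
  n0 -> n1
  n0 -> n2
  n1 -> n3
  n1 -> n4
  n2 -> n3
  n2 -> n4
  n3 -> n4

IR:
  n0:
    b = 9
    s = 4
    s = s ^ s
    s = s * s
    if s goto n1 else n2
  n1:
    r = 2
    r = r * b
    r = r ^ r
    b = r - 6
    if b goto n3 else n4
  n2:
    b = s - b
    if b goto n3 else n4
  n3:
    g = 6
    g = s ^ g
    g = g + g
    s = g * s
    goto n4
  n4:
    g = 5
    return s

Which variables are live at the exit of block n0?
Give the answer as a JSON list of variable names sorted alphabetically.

Answer: ["b", "s"]

Derivation:
Block summaries:
  n0 def {b,s} use ∅
  n1 def {b,r} use {b}
  n2 def {b} use {b,s}
  n3 def {g,s} use {s}
  n4 def {g} use {s}

Live sets:
  n0 li=∅ lo={b,s}
  n1 li={b,s} lo={s}
  n2 li={b,s} lo={s}
  n3 li={s} lo={s}
  n4 li={s} lo=∅

live-out(n0) = ["b", "s"]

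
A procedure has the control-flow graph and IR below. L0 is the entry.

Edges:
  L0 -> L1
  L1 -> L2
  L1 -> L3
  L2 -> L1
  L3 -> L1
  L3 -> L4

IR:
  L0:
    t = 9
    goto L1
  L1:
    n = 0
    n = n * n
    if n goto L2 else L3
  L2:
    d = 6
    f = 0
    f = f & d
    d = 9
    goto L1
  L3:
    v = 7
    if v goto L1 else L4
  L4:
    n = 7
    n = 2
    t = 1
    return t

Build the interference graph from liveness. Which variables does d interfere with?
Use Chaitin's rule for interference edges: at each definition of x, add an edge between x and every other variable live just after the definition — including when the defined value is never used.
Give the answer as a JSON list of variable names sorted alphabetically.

def/use:
  L0: {t} / ∅
  L1: {n} / ∅
  L2: {d,f} / ∅
  L3: {v} / ∅
  L4: {n,t} / ∅

Liveness:
  live L0: ∅→∅
  live L1: ∅→∅
  live L2: ∅→∅
  live L3: ∅→∅
  live L4: ∅→∅

Conflict graph:
  d — {f}
  f — {d}
  n — ∅
  t — ∅
  v — ∅

N(d) = ["f"]

Answer: ["f"]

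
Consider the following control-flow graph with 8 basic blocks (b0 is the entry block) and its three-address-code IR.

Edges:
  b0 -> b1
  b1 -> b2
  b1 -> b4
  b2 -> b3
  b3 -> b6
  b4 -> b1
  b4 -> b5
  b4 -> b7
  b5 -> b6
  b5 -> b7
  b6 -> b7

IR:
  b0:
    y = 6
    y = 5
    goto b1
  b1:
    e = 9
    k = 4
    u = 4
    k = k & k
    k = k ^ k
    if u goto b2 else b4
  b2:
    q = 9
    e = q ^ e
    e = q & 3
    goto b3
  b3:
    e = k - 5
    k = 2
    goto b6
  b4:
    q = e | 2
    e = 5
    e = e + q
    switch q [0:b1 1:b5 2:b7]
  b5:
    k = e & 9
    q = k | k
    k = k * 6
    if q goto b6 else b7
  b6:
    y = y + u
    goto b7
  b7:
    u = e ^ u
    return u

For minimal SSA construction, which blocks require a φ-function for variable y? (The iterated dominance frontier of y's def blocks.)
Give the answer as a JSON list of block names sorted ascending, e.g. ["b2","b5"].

Answer: ["b7"]

Analysis:
idom tree: b1←b0 b2←b1 b3←b2 b4←b1 b5←b4 b6←b1 b7←b1
Join-block Dom:
  b1: preds {b0,b4}: {b0} ∩ {b0,b1,b4} = {b0}; idom=b0
  b6: preds {b3,b5}: {b0,b1,b2,b3} ∩ {b0,b1,b4,b5} = {b0,b1}; idom=b1
  b7: preds {b4,b5,b6}: {b0,b1,b4} ∩ {b0,b1,b4,b5} ∩ {b0,b1,b6} = {b0,b1}; idom=b1

Frontier:
  join b1 pred b0: · stop@b0
  join b1 pred b4: b4→b1 stop@b0
  join b6 pred b3: b3→b2 stop@b1
  join b6 pred b5: b5→b4 stop@b1
  join b7 pred b4: b4 stop@b1
  join b7 pred b5: b5→b4 stop@b1
  join b7 pred b6: b6 stop@b1
  b0: DF=∅
  b1: DF={b1}
  b2: DF={b6}
  b3: DF={b6}
  b4: DF={b1,b6,b7}
  b5: DF={b6,b7}
  b6: DF={b7}
  b7: DF=∅

φ for y: defs {b0,b6}
  DF⁺ = {b7}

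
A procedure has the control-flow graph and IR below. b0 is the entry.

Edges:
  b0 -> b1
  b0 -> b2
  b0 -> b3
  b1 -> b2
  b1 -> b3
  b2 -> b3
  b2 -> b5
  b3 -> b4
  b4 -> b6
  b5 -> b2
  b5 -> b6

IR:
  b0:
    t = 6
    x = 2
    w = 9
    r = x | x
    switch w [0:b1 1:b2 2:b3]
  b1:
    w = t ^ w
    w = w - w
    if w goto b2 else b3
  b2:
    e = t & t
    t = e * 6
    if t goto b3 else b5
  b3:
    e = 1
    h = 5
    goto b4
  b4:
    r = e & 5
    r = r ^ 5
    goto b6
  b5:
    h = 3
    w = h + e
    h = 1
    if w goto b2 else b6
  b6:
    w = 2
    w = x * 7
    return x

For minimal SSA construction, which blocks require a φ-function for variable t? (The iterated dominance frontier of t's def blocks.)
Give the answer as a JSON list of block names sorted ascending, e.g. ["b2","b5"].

Answer: ["b2", "b3", "b6"]

Derivation:
idom tree: b1←b0 b2←b0 b3←b0 b4←b3 b5←b2 b6←b0
Dom at joins:
  b2: preds {b0,b1,b5}: {b0} ∩ {b0,b1} ∩ {b0,b2,b5} = {b0}; idom=b0
  b3: preds {b0,b1,b2}: {b0} ∩ {b0,b1} ∩ {b0,b2} = {b0}; idom=b0
  b6: preds {b4,b5}: {b0,b3,b4} ∩ {b0,b2,b5} = {b0}; idom=b0

DF walk-up:
  join b2 pred b0: · stop@b0
  join b2 pred b1: b1 stop@b0
  join b2 pred b5: b5→b2 stop@b0
  join b3 pred b0: · stop@b0
  join b3 pred b1: b1 stop@b0
  join b3 pred b2: b2 stop@b0
  join b6 pred b4: b4→b3 stop@b0
  join b6 pred b5: b5→b2 stop@b0
  DF(b0)=∅
  DF(b1)={b2,b3}
  DF(b2)={b2,b3,b6}
  DF(b3)={b6}
  DF(b4)={b6}
  DF(b5)={b2,b6}
  DF(b6)=∅

φ for t: defs {b0,b2}
  DF⁺ = {b2,b3,b6}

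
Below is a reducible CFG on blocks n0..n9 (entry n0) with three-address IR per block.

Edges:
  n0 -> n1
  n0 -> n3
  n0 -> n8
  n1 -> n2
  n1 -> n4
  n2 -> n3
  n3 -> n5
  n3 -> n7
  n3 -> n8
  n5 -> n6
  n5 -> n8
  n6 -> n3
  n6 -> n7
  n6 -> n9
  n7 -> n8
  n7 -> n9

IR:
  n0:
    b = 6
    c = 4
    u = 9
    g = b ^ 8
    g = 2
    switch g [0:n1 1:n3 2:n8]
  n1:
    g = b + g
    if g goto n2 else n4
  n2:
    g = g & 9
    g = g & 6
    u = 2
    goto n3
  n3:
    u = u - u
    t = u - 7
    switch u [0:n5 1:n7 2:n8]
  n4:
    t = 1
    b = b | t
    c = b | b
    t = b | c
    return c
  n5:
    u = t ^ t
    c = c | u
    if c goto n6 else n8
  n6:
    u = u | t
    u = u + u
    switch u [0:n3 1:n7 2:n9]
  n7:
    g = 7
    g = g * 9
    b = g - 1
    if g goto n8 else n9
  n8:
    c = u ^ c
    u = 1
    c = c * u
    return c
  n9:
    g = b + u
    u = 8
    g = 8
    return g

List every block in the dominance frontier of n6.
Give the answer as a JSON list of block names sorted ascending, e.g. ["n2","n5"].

idom tree: n1←n0 n2←n1 n3←n0 n4←n1 n5←n3 n6←n5 n7←n3 n8←n0 n9←n3
Dom∩ at merges:
  n3: preds {n0,n2,n6}: {n0} ∩ {n0,n1,n2} ∩ {n0,n3,n5,n6} = {n0}; idom=n0
  n7: preds {n3,n6}: {n0,n3} ∩ {n0,n3,n5,n6} = {n0,n3}; idom=n3
  n8: preds {n0,n3,n5,n7}: {n0} ∩ {n0,n3} ∩ {n0,n3,n5} ∩ {n0,n3,n7} = {n0}; idom=n0
  n9: preds {n6,n7}: {n0,n3,n5,n6} ∩ {n0,n3,n7} = {n0,n3}; idom=n3

DF walk-up:
  join n3 pred n0: · stop@n0
  join n3 pred n2: n2→n1 stop@n0
  join n3 pred n6: n6→n5→n3 stop@n0
  join n7 pred n3: · stop@n3
  join n7 pred n6: n6→n5 stop@n3
  join n8 pred n0: · stop@n0
  join n8 pred n3: n3 stop@n0
  join n8 pred n5: n5→n3 stop@n0
  join n8 pred n7: n7→n3 stop@n0
  join n9 pred n6: n6→n5 stop@n3
  join n9 pred n7: n7 stop@n3
  n0 → ∅
  n1 → {n3}
  n2 → {n3}
  n3 → {n3,n8}
  n4 → ∅
  n5 → {n3,n7,n8,n9}
  n6 → {n3,n7,n9}
  n7 → {n8,n9}
  n8 → ∅
  n9 → ∅

DF(n6) = ["n3", "n7", "n9"]

Answer: ["n3", "n7", "n9"]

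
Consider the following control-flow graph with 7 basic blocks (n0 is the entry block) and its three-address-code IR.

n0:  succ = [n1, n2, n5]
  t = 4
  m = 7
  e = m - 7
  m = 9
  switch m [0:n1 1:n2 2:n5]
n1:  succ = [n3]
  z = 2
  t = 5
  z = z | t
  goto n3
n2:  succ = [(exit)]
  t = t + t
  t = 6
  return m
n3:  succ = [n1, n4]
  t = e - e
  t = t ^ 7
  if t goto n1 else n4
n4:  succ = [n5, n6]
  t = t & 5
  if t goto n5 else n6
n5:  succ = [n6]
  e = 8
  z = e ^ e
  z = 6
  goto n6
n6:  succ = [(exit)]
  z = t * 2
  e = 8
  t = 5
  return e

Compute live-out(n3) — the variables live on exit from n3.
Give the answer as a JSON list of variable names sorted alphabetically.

Answer: ["e", "t"]

Analysis:
Per-block:
  n0: def={e,m,t} ue=∅
  n1: def={t,z} ue=∅
  n2: def={t} ue={m,t}
  n3: def={t} ue={e}
  n4: def={t} ue={t}
  n5: def={e,z} ue=∅
  n6: def={e,t,z} ue={t}

Live sets:
  n0 li=∅ lo={e,m,t}
  n1 li={e} lo={e}
  n2 li={m,t} lo=∅
  n3 li={e} lo={e,t}
  n4 li={t} lo={t}
  n5 li={t} lo={t}
  n6 li={t} lo=∅

live-out(n3) = ["e", "t"]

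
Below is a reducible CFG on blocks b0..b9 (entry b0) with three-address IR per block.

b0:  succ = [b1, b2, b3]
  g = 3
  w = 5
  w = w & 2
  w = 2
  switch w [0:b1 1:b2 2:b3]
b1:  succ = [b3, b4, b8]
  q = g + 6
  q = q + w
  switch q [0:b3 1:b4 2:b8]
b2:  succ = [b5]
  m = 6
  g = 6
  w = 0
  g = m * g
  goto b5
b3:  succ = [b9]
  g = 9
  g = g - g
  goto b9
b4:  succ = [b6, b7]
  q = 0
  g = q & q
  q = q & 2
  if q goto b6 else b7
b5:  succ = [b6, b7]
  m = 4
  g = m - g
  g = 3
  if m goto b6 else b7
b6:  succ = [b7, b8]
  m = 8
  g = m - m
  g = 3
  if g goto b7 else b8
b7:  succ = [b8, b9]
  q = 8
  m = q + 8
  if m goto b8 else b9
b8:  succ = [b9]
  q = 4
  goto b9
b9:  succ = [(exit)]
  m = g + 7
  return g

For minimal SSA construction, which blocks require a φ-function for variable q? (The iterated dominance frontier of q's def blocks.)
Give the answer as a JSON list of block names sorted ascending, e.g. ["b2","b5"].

Answer: ["b3", "b6", "b7", "b8", "b9"]

Working:
idom tree: b1←b0 b2←b0 b3←b0 b4←b1 b5←b2 b6←b0 b7←b0 b8←b0 b9←b0
Join-block Dom:
  b3: preds {b0,b1}: {b0} ∩ {b0,b1} = {b0}; idom=b0
  b6: preds {b4,b5}: {b0,b1,b4} ∩ {b0,b2,b5} = {b0}; idom=b0
  b7: preds {b4,b5,b6}: {b0,b1,b4} ∩ {b0,b2,b5} ∩ {b0,b6} = {b0}; idom=b0
  b8: preds {b1,b6,b7}: {b0,b1} ∩ {b0,b6} ∩ {b0,b7} = {b0}; idom=b0
  b9: preds {b3,b7,b8}: {b0,b3} ∩ {b0,b7} ∩ {b0,b8} = {b0}; idom=b0

DF walk-up:
  join b3 pred b0: · stop@b0
  join b3 pred b1: b1 stop@b0
  join b6 pred b4: b4→b1 stop@b0
  join b6 pred b5: b5→b2 stop@b0
  join b7 pred b4: b4→b1 stop@b0
  join b7 pred b5: b5→b2 stop@b0
  join b7 pred b6: b6 stop@b0
  join b8 pred b1: b1 stop@b0
  join b8 pred b6: b6 stop@b0
  join b8 pred b7: b7 stop@b0
  join b9 pred b3: b3 stop@b0
  join b9 pred b7: b7 stop@b0
  join b9 pred b8: b8 stop@b0
  b0: DF=∅
  b1: DF={b3,b6,b7,b8}
  b2: DF={b6,b7}
  b3: DF={b9}
  b4: DF={b6,b7}
  b5: DF={b6,b7}
  b6: DF={b7,b8}
  b7: DF={b8,b9}
  b8: DF={b9}
  b9: DF=∅

φ for q: defs {b1,b4,b7,b8}
  DF⁺ = {b3,b6,b7,b8,b9}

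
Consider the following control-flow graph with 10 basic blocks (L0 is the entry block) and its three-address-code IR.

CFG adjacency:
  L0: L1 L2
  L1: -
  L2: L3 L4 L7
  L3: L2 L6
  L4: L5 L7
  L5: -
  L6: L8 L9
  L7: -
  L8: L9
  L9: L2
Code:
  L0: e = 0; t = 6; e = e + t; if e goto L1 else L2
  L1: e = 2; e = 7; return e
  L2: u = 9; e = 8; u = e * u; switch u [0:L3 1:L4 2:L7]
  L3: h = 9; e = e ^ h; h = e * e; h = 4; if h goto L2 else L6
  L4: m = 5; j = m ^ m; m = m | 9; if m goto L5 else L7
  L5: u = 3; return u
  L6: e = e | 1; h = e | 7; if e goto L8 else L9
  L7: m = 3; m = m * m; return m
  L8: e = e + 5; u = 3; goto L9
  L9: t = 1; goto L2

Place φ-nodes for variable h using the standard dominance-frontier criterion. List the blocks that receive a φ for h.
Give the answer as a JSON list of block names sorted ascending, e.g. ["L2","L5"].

Answer: ["L2"]

Working:
idom tree: L1←L0 L2←L0 L3←L2 L4←L2 L5←L4 L6←L3 L7←L2 L8←L6 L9←L6
Dom∩ at merges:
  L2: preds {L0,L3,L9}: {L0} ∩ {L0,L2,L3} ∩ {L0,L2,L3,L6,L9} = {L0}; idom=L0
  L7: preds {L2,L4}: {L0,L2} ∩ {L0,L2,L4} = {L0,L2}; idom=L2
  L9: preds {L6,L8}: {L0,L2,L3,L6} ∩ {L0,L2,L3,L6,L8} = {L0,L2,L3,L6}; idom=L6

DF walk-up:
  join L2 pred L0: · stop@L0
  join L2 pred L3: L3→L2 stop@L0
  join L2 pred L9: L9→L6→L3→L2 stop@L0
  join L7 pred L2: · stop@L2
  join L7 pred L4: L4 stop@L2
  join L9 pred L6: · stop@L6
  join L9 pred L8: L8 stop@L6
  L0 → ∅
  L1 → ∅
  L2 → {L2}
  L3 → {L2}
  L4 → {L7}
  L5 → ∅
  L6 → {L2}
  L7 → ∅
  L8 → {L9}
  L9 → {L2}

φ for h: defs {L3,L6}
  DF⁺ = {L2}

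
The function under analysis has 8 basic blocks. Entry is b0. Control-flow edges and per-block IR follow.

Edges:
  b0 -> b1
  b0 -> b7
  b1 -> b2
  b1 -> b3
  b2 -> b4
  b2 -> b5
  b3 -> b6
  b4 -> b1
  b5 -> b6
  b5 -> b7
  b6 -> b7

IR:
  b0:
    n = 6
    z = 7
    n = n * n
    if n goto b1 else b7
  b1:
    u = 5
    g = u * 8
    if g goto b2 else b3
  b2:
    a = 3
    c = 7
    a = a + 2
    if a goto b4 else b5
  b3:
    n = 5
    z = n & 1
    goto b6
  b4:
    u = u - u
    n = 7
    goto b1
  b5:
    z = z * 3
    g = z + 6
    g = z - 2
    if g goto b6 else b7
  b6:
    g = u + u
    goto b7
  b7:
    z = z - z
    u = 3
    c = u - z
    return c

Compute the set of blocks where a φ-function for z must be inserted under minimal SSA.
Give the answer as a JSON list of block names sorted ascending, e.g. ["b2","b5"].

idom tree: b1←b0 b2←b1 b3←b1 b4←b2 b5←b2 b6←b1 b7←b0
Dom∩ at merges:
  b1: preds {b0,b4}: {b0} ∩ {b0,b1,b2,b4} = {b0}; idom=b0
  b6: preds {b3,b5}: {b0,b1,b3} ∩ {b0,b1,b2,b5} = {b0,b1}; idom=b1
  b7: preds {b0,b5,b6}: {b0} ∩ {b0,b1,b2,b5} ∩ {b0,b1,b6} = {b0}; idom=b0

DF walk-up:
  b1←b0: walk · to b0
  b1←b4: walk b4→b2→b1 to b0
  b6←b3: walk b3 to b1
  b6←b5: walk b5→b2 to b1
  b7←b0: walk · to b0
  b7←b5: walk b5→b2→b1 to b0
  b7←b6: walk b6→b1 to b0
  b0: DF=∅
  b1: DF={b1,b7}
  b2: DF={b1,b6,b7}
  b3: DF={b6}
  b4: DF={b1}
  b5: DF={b6,b7}
  b6: DF={b7}
  b7: DF=∅

φ for z: defs {b0,b3,b5,b7}
  DF⁺ = {b6,b7}

Answer: ["b6", "b7"]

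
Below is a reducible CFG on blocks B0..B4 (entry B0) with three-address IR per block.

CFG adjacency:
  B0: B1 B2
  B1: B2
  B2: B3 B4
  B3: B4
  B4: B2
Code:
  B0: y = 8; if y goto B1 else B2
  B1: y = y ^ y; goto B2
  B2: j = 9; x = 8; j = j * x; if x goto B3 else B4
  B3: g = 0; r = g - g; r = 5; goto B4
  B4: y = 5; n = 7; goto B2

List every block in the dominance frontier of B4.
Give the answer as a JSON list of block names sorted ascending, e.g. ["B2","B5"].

idom tree: B1←B0 B2←B0 B3←B2 B4←B2
Dom∩ at merges:
  B2: preds {B0,B1,B4}: {B0} ∩ {B0,B1} ∩ {B0,B2,B4} = {B0}; idom=B0
  B4: preds {B2,B3}: {B0,B2} ∩ {B0,B2,B3} = {B0,B2}; idom=B2

Frontier:
  join B2 pred B0: · stop@B0
  join B2 pred B1: B1 stop@B0
  join B2 pred B4: B4→B2 stop@B0
  join B4 pred B2: · stop@B2
  join B4 pred B3: B3 stop@B2
  B0 → ∅
  B1 → {B2}
  B2 → {B2}
  B3 → {B4}
  B4 → {B2}

DF(B4) = ["B2"]

Answer: ["B2"]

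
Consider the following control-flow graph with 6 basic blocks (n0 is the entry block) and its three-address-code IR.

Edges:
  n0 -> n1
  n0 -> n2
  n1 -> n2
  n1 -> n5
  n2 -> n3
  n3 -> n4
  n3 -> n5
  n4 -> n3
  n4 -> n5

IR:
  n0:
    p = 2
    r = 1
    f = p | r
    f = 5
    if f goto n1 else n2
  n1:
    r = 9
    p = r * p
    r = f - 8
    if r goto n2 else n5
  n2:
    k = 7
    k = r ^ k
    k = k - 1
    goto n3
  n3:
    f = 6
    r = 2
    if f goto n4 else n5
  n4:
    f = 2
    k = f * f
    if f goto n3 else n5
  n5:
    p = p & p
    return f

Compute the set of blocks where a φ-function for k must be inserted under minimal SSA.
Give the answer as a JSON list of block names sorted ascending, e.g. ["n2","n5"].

Answer: ["n3", "n5"]

Working:
idom tree: n1←n0 n2←n0 n3←n2 n4←n3 n5←n0
Join-block Dom:
  n2: preds {n0,n1}: {n0} ∩ {n0,n1} = {n0}; idom=n0
  n3: preds {n2,n4}: {n0,n2} ∩ {n0,n2,n3,n4} = {n0,n2}; idom=n2
  n5: preds {n1,n3,n4}: {n0,n1} ∩ {n0,n2,n3} ∩ {n0,n2,n3,n4} = {n0}; idom=n0

DF walk-up:
  join n2 pred n0: · stop@n0
  join n2 pred n1: n1 stop@n0
  join n3 pred n2: · stop@n2
  join n3 pred n4: n4→n3 stop@n2
  join n5 pred n1: n1 stop@n0
  join n5 pred n3: n3→n2 stop@n0
  join n5 pred n4: n4→n3→n2 stop@n0
  n0: DF=∅
  n1: DF={n2,n5}
  n2: DF={n5}
  n3: DF={n3,n5}
  n4: DF={n3,n5}
  n5: DF=∅

φ for k: defs {n2,n4}
  DF⁺ = {n3,n5}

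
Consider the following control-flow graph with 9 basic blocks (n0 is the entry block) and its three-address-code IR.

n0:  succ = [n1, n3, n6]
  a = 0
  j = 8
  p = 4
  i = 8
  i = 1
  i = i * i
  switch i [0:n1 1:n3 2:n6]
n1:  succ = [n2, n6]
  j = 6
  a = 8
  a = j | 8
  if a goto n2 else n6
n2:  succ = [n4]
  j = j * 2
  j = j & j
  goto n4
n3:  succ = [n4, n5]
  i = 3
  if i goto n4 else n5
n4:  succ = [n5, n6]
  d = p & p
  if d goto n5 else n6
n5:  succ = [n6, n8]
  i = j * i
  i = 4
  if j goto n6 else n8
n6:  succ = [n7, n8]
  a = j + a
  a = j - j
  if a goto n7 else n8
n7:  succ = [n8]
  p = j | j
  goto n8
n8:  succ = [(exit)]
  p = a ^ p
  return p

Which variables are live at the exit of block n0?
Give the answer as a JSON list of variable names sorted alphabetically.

Per-block:
  n0: {a,i,j,p} / ∅
  n1: {a,j} / ∅
  n2: {j} / {j}
  n3: {i} / ∅
  n4: {d} / {p}
  n5: {i} / {i,j}
  n6: {a} / {a,j}
  n7: {p} / {j}
  n8: {p} / {a,p}

Live sets:
  live n0: ∅→{a,i,j,p}
  live n1: {i,p}→{a,i,j,p}
  live n2: {a,i,j,p}→{a,i,j,p}
  live n3: {a,j,p}→{a,i,j,p}
  live n4: {a,i,j,p}→{a,i,j,p}
  live n5: {a,i,j,p}→{a,j,p}
  live n6: {a,j,p}→{a,j,p}
  live n7: {a,j}→{a,p}
  live n8: {a,p}→∅

live-out(n0) = ["a", "i", "j", "p"]

Answer: ["a", "i", "j", "p"]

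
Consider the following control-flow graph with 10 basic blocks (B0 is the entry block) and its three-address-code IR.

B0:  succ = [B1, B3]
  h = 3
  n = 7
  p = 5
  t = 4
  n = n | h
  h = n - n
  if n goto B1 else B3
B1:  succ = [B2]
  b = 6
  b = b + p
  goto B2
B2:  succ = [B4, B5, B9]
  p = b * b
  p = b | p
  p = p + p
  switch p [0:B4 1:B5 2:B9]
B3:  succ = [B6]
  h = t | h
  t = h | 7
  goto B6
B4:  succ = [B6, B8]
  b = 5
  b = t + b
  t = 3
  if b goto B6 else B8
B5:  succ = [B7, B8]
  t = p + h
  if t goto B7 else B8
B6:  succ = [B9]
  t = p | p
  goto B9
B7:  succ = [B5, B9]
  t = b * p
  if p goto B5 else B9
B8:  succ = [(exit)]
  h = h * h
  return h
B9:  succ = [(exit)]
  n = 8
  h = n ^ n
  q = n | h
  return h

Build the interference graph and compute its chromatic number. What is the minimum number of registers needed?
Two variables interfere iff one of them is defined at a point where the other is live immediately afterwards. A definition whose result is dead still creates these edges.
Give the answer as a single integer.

Per-block:
  B0 def {h,n,p,t} use ∅
  B1 def {b} use {p}
  B2 def {p} use {b}
  B3 def {h,t} use {h,t}
  B4 def {b,t} use {t}
  B5 def {t} use {h,p}
  B6 def {t} use {p}
  B7 def {t} use {b,p}
  B8 def {h} use {h}
  B9 def {h,n,q} use ∅

Backward fixpoint:
  B0 li=∅ lo={h,p,t}
  B1 li={h,p,t} lo={b,h,t}
  B2 li={b,h,t} lo={b,h,p,t}
  B3 li={h,p,t} lo={p}
  B4 li={h,p,t} lo={h,p}
  B5 li={b,h,p} lo={b,h,p}
  B6 li={p} lo=∅
  B7 li={b,h,p} lo={b,h,p}
  B8 li={h} lo=∅
  B9 li=∅ lo=∅

Conflict graph:
  b — {h,p,t}
  h — {b,n,p,q,t}
  n — {h,p,t}
  p — {b,h,n,t}
  q — {h}
  t — {b,h,n,p}

Registers:
  clique {b,h,p,t} ⇒ need ≥ 4
  assign b→r3 h→r0 n→r3 p→r1 q→r1 t→r2 — no edge inside a register ⇒ χ ≤ 4
  χ = 4

Answer: 4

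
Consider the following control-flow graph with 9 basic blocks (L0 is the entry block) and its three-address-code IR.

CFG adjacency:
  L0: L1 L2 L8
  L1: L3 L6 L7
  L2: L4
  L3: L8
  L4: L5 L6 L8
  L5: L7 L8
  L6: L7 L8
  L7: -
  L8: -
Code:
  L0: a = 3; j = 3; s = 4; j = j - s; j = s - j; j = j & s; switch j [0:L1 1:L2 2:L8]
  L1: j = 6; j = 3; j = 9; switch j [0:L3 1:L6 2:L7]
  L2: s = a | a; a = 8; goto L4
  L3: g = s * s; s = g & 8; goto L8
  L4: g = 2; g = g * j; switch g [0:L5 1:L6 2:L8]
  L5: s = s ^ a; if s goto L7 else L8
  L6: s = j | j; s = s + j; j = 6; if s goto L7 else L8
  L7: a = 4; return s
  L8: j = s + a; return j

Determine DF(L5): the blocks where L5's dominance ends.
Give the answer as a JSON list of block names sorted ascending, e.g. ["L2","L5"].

Answer: ["L7", "L8"]

Derivation:
idom tree: L1←L0 L2←L0 L3←L1 L4←L2 L5←L4 L6←L0 L7←L0 L8←L0
Join-block Dom:
  L6: preds {L1,L4}: {L0,L1} ∩ {L0,L2,L4} = {L0}; idom=L0
  L7: preds {L1,L5,L6}: {L0,L1} ∩ {L0,L2,L4,L5} ∩ {L0,L6} = {L0}; idom=L0
  L8: preds {L0,L3,L4,L5,L6}: {L0} ∩ {L0,L1,L3} ∩ {L0,L2,L4} ∩ {L0,L2,L4,L5} ∩ {L0,L6} = {L0}; idom=L0

Frontier:
  join L6 pred L1: L1 stop@L0
  join L6 pred L4: L4→L2 stop@L0
  join L7 pred L1: L1 stop@L0
  join L7 pred L5: L5→L4→L2 stop@L0
  join L7 pred L6: L6 stop@L0
  join L8 pred L0: · stop@L0
  join L8 pred L3: L3→L1 stop@L0
  join L8 pred L4: L4→L2 stop@L0
  join L8 pred L5: L5→L4→L2 stop@L0
  join L8 pred L6: L6 stop@L0
  L0: DF=∅
  L1: DF={L6,L7,L8}
  L2: DF={L6,L7,L8}
  L3: DF={L8}
  L4: DF={L6,L7,L8}
  L5: DF={L7,L8}
  L6: DF={L7,L8}
  L7: DF=∅
  L8: DF=∅

DF(L5) = ["L7", "L8"]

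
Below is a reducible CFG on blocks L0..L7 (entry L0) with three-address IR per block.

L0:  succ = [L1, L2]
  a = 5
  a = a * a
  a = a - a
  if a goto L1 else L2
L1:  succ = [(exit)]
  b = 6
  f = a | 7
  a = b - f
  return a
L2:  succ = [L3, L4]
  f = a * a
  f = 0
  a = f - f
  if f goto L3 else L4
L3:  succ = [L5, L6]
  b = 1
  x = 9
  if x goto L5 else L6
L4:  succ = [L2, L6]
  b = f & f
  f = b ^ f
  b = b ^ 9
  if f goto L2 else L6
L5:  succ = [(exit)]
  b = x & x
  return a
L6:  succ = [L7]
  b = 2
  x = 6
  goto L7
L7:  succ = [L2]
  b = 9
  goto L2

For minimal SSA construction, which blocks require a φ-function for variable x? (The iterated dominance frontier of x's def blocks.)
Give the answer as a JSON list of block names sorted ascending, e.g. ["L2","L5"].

Answer: ["L2", "L6"]

Analysis:
idom tree: L1←L0 L2←L0 L3←L2 L4←L2 L5←L3 L6←L2 L7←L6
Dom at joins:
  L2: preds {L0,L4,L7}: {L0} ∩ {L0,L2,L4} ∩ {L0,L2,L6,L7} = {L0}; idom=L0
  L6: preds {L3,L4}: {L0,L2,L3} ∩ {L0,L2,L4} = {L0,L2}; idom=L2

DF derivation:
  join L2 pred L0: · stop@L0
  join L2 pred L4: L4→L2 stop@L0
  join L2 pred L7: L7→L6→L2 stop@L0
  join L6 pred L3: L3 stop@L2
  join L6 pred L4: L4 stop@L2
  L0: DF=∅
  L1: DF=∅
  L2: DF={L2}
  L3: DF={L6}
  L4: DF={L2,L6}
  L5: DF=∅
  L6: DF={L2}
  L7: DF={L2}

φ for x: defs {L3,L6}
  DF⁺ = {L2,L6}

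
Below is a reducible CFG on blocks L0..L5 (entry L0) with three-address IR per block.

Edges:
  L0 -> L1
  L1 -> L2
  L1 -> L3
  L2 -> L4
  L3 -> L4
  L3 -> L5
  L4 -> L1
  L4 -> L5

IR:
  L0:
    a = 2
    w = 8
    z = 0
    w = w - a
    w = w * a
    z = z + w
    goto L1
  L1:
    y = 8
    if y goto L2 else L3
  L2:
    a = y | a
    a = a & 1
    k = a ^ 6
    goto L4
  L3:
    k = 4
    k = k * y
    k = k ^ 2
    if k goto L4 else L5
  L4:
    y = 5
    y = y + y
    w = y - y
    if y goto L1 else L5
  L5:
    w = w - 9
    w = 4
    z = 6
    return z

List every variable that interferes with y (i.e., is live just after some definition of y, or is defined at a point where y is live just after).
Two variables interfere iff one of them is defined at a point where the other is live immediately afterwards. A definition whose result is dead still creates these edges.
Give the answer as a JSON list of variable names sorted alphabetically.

def/use:
  L0: {a,w,z} / ∅
  L1: {y} / ∅
  L2: {a,k} / {a,y}
  L3: {k} / {y}
  L4: {w,y} / ∅
  L5: {w,z} / {w}

Liveness:
  live L0: ∅→{a,w}
  live L1: {a,w}→{a,w,y}
  live L2: {a,y}→{a}
  live L3: {a,w,y}→{a,w}
  live L4: {a}→{a,w}
  live L5: {w}→∅

Interfere edges:
  a — {k,w,y,z}
  k — {a,w,y}
  w — {a,k,y,z}
  y — {a,k,w}
  z — {a,w}

N(y) = ["a", "k", "w"]

Answer: ["a", "k", "w"]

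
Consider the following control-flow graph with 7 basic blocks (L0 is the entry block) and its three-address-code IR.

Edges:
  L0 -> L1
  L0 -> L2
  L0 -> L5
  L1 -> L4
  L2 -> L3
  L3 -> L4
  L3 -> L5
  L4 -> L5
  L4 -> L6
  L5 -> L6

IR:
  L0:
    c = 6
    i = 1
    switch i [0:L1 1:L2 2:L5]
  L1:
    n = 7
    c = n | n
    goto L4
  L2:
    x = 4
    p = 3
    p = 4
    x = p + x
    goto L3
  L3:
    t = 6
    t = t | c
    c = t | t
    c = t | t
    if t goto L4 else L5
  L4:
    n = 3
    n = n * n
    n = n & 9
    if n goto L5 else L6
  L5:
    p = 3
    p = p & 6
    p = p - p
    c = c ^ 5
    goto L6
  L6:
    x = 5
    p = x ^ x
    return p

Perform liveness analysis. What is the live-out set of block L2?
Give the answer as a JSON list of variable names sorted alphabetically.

Answer: ["c"]

Derivation:
Per-block:
  L0: def={c,i} ue=∅
  L1: def={c,n} ue=∅
  L2: def={p,x} ue=∅
  L3: def={c,t} ue={c}
  L4: def={n} ue=∅
  L5: def={c,p} ue={c}
  L6: def={p,x} ue=∅

Live sets:
  L0: in=∅ out={c}
  L1: in=∅ out={c}
  L2: in={c} out={c}
  L3: in={c} out={c}
  L4: in={c} out={c}
  L5: in={c} out=∅
  L6: in=∅ out=∅

live-out(L2) = ["c"]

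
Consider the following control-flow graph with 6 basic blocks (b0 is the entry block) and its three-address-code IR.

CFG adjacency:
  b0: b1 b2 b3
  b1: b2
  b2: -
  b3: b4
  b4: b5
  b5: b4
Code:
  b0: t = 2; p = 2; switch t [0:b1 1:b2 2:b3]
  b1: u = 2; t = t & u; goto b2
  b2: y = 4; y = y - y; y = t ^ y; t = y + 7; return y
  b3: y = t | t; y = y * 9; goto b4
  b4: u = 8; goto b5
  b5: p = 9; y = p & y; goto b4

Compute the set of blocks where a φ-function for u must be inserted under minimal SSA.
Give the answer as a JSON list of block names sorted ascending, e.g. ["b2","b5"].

Answer: ["b2", "b4"]

Derivation:
idom tree: b1←b0 b2←b0 b3←b0 b4←b3 b5←b4
Dom∩ at merges:
  b2: preds {b0,b1}: {b0} ∩ {b0,b1} = {b0}; idom=b0
  b4: preds {b3,b5}: {b0,b3} ∩ {b0,b3,b4,b5} = {b0,b3}; idom=b3

DF derivation:
  join b2 pred b0: · stop@b0
  join b2 pred b1: b1 stop@b0
  join b4 pred b3: · stop@b3
  join b4 pred b5: b5→b4 stop@b3
  DF(b0)=∅
  DF(b1)={b2}
  DF(b2)=∅
  DF(b3)=∅
  DF(b4)={b4}
  DF(b5)={b4}

φ for u: defs {b1,b4}
  DF⁺ = {b2,b4}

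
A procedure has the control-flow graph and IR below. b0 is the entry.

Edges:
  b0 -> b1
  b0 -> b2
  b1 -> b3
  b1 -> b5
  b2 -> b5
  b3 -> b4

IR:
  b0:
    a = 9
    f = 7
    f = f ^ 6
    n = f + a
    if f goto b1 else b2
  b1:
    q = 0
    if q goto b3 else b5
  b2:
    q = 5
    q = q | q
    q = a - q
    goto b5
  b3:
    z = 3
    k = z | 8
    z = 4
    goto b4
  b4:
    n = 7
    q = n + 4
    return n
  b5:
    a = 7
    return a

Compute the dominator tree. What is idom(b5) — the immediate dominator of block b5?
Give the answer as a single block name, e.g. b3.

idom tree: b1←b0 b2←b0 b3←b1 b4←b3 b5←b0
Dom at joins:
  b5: preds {b1,b2}: {b0,b1} ∩ {b0,b2} = {b0}; idom=b0

idom(b5) = b0

Answer: b0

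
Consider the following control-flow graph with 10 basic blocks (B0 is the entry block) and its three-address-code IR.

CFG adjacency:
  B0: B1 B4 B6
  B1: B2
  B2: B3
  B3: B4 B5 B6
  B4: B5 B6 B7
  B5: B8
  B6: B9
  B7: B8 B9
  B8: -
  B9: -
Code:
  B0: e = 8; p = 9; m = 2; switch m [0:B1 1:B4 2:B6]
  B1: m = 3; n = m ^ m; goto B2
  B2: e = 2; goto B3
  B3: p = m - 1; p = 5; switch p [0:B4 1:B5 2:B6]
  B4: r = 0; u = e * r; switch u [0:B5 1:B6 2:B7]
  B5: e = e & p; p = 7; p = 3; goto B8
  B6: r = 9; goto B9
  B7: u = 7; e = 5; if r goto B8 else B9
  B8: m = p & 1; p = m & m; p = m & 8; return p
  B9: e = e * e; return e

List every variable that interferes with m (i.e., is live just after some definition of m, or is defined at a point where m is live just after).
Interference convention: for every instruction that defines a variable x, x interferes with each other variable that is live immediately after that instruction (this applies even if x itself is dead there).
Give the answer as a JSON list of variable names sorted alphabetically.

Answer: ["e", "n", "p"]

Analysis:
Per-block:
  B0: def={e,m,p} ue=∅
  B1: def={m,n} ue=∅
  B2: def={e} ue=∅
  B3: def={p} ue={m}
  B4: def={r,u} ue={e}
  B5: def={e,p} ue={e,p}
  B6: def={r} ue=∅
  B7: def={e,u} ue={r}
  B8: def={m,p} ue={p}
  B9: def={e} ue={e}

Liveness:
  B0: in=∅ out={e,p}
  B1: in=∅ out={m}
  B2: in={m} out={e,m}
  B3: in={e,m} out={e,p}
  B4: in={e,p} out={e,p,r}
  B5: in={e,p} out={p}
  B6: in={e} out={e}
  B7: in={p,r} out={e,p}
  B8: in={p} out=∅
  B9: in={e} out=∅

Interfere edges:
  e: {m,p,r,u}
  m: {e,n,p}
  n: {m}
  p: {e,m,r,u}
  r: {e,p,u}
  u: {e,p,r}

N(m) = ["e", "n", "p"]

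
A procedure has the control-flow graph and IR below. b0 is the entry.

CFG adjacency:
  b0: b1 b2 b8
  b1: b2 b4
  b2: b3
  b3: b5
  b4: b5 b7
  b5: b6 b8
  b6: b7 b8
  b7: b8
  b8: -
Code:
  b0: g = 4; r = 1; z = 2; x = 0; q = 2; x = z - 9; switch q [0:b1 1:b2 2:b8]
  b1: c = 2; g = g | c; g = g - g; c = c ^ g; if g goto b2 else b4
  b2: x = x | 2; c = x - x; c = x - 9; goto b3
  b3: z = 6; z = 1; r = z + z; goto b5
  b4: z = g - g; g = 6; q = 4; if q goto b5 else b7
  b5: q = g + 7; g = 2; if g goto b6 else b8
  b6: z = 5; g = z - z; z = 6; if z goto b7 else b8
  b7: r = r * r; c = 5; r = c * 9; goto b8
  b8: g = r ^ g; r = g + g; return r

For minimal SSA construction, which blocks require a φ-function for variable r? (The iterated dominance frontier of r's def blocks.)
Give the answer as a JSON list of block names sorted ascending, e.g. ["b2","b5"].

Answer: ["b5", "b7", "b8"]

Derivation:
idom tree: b1←b0 b2←b0 b3←b2 b4←b1 b5←b0 b6←b5 b7←b0 b8←b0
Join-block Dom:
  b2: preds {b0,b1}: {b0} ∩ {b0,b1} = {b0}; idom=b0
  b5: preds {b3,b4}: {b0,b2,b3} ∩ {b0,b1,b4} = {b0}; idom=b0
  b7: preds {b4,b6}: {b0,b1,b4} ∩ {b0,b5,b6} = {b0}; idom=b0
  b8: preds {b0,b5,b6,b7}: {b0} ∩ {b0,b5} ∩ {b0,b5,b6} ∩ {b0,b7} = {b0}; idom=b0

DF derivation:
  b2←b0: walk · to b0
  b2←b1: walk b1 to b0
  b5←b3: walk b3→b2 to b0
  b5←b4: walk b4→b1 to b0
  b7←b4: walk b4→b1 to b0
  b7←b6: walk b6→b5 to b0
  b8←b0: walk · to b0
  b8←b5: walk b5 to b0
  b8←b6: walk b6→b5 to b0
  b8←b7: walk b7 to b0
  b0 → ∅
  b1 → {b2,b5,b7}
  b2 → {b5}
  b3 → {b5}
  b4 → {b5,b7}
  b5 → {b7,b8}
  b6 → {b7,b8}
  b7 → {b8}
  b8 → ∅

φ for r: defs {b0,b3,b7,b8}
  DF⁺ = {b5,b7,b8}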